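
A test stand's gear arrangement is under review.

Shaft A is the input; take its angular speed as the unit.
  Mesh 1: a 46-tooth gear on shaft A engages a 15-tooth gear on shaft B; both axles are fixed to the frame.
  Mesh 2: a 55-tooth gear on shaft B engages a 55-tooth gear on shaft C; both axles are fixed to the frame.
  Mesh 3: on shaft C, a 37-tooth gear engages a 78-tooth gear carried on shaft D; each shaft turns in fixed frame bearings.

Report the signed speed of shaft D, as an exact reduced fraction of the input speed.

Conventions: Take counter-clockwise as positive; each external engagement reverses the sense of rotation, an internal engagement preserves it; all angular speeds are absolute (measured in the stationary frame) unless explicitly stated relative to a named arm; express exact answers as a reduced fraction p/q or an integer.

3-mesh fixed-axis compound train (all bearings frame-fixed)
mesh 1 [46T→15T]: |ω|/ω_in = 1×46/15 = 46/15, sense flips to −
mesh 2 [55T→55T]: |ω|/ω_in = (46/15)×55/55 = 46/15, sense flips to +
mesh 3 [37T→78T]: |ω|/ω_in = (46/15)×37/78 = 851/585, sense flips to −
signed output speed (× input speed) = -851/585

-851/585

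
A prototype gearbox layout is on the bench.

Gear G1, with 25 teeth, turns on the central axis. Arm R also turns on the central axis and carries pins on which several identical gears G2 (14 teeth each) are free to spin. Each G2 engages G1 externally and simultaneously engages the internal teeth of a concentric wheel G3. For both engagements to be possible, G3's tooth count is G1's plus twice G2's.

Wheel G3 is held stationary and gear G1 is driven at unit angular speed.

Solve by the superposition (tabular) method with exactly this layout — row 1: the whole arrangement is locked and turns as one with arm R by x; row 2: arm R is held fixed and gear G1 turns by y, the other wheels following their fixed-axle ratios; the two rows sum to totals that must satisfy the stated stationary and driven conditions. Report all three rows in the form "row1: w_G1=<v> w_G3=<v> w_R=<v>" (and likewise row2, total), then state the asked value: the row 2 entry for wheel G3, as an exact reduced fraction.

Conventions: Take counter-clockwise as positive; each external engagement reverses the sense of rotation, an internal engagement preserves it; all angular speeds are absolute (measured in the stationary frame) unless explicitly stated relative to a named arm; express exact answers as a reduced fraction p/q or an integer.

topology: planetary set — G1 25T / G2 14T / G3 53T, arm = carrier (Willis)
row 1 (train locked, turned with arm): all members turn x
superposition row 2 [arm held]: sun y, ring −(25/53)·y, arm 0
boundary: total ω_ring = x − (25/53)·y = 0 and total ω_sun = x + y = 1  ⇒  y = 53/78, x = 25/78
row 2 ring = −(25/53)·53/78 = -25/78
totals (row 1 + row 2): sun 25/78 + 53/78 = 1, ring 25/78 + (-25/78) = 0, arm 25/78 + 0 = 25/78
asked cell (row2, ring) = -25/78

row1: w_G1=25/78 w_G3=25/78 w_R=25/78
row2: w_G1=53/78 w_G3=-25/78 w_R=0
total: w_G1=1 w_G3=0 w_R=25/78
asked value: -25/78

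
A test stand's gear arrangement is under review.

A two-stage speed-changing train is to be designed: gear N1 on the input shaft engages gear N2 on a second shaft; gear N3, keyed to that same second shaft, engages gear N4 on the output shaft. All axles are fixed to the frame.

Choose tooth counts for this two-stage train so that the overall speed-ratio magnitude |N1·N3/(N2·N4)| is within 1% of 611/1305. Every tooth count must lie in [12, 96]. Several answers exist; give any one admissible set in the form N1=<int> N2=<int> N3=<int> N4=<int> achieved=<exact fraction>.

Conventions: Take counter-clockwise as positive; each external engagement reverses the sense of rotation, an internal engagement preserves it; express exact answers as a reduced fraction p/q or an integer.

class = fixed-axis compound train [2-stage, 611/1305 wanted]
target = 611/1305 in lowest terms: an exact hit needs N1·N3 = k·611 and N2·N4 = k·1305 for one integer k, every count in [12, 96]; additionally prefer no 1:1 stage (N1 ≠ N2, N3 ≠ N4)
k = 1: N1·N3 = 611 = 13·47, N2·N4 = 1305 = 15·87
achieved = 13·47/(15·87) = 611/1305; |achieved − target| = 0 ≤ 611/130500 ✓

N1=13 N2=15 N3=47 N4=87 achieved=611/1305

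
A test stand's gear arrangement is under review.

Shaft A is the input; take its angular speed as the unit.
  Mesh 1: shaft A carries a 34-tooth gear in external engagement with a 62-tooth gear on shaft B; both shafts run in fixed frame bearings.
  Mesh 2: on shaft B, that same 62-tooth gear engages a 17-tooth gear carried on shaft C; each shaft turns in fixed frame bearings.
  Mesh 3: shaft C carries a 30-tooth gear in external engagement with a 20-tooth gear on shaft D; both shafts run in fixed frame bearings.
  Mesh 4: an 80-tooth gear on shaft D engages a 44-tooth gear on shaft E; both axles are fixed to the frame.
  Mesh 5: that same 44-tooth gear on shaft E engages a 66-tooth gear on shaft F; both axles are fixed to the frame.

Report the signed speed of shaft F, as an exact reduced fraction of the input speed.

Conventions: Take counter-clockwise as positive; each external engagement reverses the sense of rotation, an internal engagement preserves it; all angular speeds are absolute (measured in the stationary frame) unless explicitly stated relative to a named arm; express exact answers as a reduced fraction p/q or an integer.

5-mesh fixed-axis compound train (all bearings frame-fixed)
mesh 1 [34T→62T]: |ω|/ω_in = 1×34/62 = 17/31, sense flips to −
mesh 2 [62T→17T]: |ω|/ω_in = (17/31)×62/17 = 2, sense flips to +
mesh 3 [30T→20T]: |ω|/ω_in = 2×30/20 = 3, sense flips to −
mesh 4 [80T→44T]: |ω|/ω_in = 3×80/44 = 60/11, sense flips to +
mesh 5 [44T→66T]: |ω|/ω_in = (60/11)×44/66 = 40/11, sense flips to −
signed output speed (× input speed) = -40/11

-40/11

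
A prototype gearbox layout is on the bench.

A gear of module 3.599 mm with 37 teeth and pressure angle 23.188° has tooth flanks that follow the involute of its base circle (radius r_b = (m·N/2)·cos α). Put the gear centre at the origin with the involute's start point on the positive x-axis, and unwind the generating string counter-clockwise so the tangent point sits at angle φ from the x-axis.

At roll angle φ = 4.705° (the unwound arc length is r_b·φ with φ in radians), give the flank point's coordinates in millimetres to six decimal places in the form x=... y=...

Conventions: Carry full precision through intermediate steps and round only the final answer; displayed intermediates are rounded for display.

x=61.408909 y=0.011289

single-mesh involute tooth geometry (37T wheel at module 3.599)
pitch radius r_p = m·N/2 = 3.599·37/2 = 66.581500
base radius r_b = r_p·cos α = 66.581500·cos 23.188° = 61.202902
roll angle φ = 4.705° = 0.08211774 rad
x = r_b·(cos φ + φ·sin φ) = 61.408909
y = r_b·(sin φ − φ·cos φ) = 0.011289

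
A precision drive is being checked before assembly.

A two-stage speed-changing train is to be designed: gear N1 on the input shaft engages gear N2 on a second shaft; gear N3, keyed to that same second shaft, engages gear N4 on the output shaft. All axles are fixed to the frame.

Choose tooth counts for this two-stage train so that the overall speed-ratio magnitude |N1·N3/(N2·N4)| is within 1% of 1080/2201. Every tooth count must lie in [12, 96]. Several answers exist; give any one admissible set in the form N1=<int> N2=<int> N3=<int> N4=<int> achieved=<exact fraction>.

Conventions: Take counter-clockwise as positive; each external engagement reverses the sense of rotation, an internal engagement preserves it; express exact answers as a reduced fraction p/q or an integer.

N1=12 N2=31 N3=90 N4=71 achieved=1080/2201

class = fixed-axis compound train [2-stage, 1080/2201 wanted]
target = 1080/2201 in lowest terms: an exact hit needs N1·N3 = k·1080 and N2·N4 = k·2201 for one integer k, every count in [12, 96]; additionally prefer no 1:1 stage (N1 ≠ N2, N3 ≠ N4)
k = 1: N1·N3 = 1080 = 12·90, N2·N4 = 2201 = 31·71
achieved = 12·90/(31·71) = 1080/2201; |achieved − target| = 0 ≤ 54/11005 ✓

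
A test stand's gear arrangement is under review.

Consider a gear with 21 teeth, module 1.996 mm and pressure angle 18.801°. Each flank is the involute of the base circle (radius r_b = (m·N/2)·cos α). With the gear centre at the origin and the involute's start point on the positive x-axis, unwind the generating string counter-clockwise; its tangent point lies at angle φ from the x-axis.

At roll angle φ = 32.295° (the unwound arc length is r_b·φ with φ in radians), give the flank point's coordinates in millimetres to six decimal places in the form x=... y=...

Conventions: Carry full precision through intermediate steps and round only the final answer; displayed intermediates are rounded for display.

class = single-mesh tooth geometry [base-circle involute, m = 1.996, 21T]
pitch radius r_p = m·N/2 = 1.996·21/2 = 20.958000
base radius r_b = r_p·cos α = 20.958000·cos 18.801° = 19.839757
roll angle φ = 32.295° = 0.56365408 rad
x = r_b·(cos φ + φ·sin φ) = 22.745424
y = r_b·(sin φ − φ·cos φ) = 1.147076

x=22.745424 y=1.147076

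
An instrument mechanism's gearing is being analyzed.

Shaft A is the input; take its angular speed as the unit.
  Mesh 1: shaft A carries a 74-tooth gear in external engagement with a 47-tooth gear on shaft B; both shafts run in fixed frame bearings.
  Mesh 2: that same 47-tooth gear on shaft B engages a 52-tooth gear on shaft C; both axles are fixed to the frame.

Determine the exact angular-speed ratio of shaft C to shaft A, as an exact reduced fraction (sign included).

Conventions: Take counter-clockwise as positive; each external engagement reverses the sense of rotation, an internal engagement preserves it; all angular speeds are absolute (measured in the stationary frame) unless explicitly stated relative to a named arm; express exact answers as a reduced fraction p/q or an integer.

class = fixed-axis compound train [2 meshes; 2 ratios multiply, 2 sense flips]
mesh 1 [74T→47T]: running ratio 74/47, sense −
mesh 2 [47T→52T]: running ratio 37/26, sense +
ω_out/ω_in = 37/26

37/26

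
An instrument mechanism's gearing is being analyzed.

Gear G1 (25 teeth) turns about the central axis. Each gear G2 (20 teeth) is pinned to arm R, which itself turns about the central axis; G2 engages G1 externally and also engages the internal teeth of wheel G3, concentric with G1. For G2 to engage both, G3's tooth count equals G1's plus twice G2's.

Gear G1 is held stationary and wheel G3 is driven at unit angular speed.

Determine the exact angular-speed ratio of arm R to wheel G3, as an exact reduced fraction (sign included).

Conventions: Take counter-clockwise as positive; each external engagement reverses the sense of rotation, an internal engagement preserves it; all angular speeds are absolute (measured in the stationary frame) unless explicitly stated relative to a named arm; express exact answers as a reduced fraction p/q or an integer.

13/18

planetary set (25T centre, 20T on arm, 65T internal) — Willis relation
ring teeth: 25 + 2·20 = 65
25(ω_sun−ω_arm) = −65(ω_ring−ω_arm),  ω_sun = 0, ω_ring = 1
25(0−ω_arm) = −65(1−ω_arm)  ⇒  90·ω_arm = 65  ⇒  ω_arm = 13/18
ω_out/ω_in = 13/18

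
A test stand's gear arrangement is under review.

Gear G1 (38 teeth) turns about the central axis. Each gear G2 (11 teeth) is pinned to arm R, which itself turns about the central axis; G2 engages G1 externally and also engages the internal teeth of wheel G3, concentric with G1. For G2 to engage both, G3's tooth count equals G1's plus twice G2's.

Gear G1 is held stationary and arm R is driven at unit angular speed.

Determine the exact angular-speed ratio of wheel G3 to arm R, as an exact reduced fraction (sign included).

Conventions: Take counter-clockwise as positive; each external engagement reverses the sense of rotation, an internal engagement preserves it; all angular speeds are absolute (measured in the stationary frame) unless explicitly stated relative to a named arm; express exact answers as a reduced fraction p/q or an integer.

topology: planetary set — G1 38T / G2 11T / G3 60T, arm = carrier (Willis)
ring teeth: 38 + 2·11 = 60
38(ω_sun−ω_arm) = −60(ω_ring−ω_arm),  ω_sun = 0, ω_arm = 1
ω_ring = 1 − (38/60)(0−1) = 49/30
ω_out/ω_in = 49/30

49/30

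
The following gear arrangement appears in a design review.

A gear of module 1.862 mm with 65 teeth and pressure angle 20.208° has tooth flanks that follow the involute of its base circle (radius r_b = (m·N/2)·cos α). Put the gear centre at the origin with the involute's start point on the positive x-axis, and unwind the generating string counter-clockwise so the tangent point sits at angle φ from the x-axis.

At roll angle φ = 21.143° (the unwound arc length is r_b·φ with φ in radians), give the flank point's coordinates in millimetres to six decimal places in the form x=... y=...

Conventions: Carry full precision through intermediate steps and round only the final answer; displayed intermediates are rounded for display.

x=60.525953 y=0.938333

single-mesh involute tooth geometry (65T wheel at module 1.862)
pitch radius r_p = m·N/2 = 1.862·65/2 = 60.515000
base radius r_b = r_p·cos α = 60.515000·cos 20.208° = 56.789987
roll angle φ = 21.143° = 0.36901496 rad
x = r_b·(cos φ + φ·sin φ) = 60.525953
y = r_b·(sin φ − φ·cos φ) = 0.938333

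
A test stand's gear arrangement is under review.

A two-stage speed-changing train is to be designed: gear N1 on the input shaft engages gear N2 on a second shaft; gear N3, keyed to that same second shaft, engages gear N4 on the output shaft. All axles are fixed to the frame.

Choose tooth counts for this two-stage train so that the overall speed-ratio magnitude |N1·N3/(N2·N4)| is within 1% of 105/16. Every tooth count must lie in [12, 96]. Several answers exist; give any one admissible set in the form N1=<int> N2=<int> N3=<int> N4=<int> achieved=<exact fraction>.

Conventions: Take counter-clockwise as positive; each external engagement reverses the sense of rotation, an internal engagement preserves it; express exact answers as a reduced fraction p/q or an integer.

N1=15 N2=12 N3=63 N4=12 achieved=105/16

topology: fixed-axis compound train — 2 stages, target 105/16
target = 105/16 in lowest terms: an exact hit needs N1·N3 = k·105 and N2·N4 = k·16 for one integer k, every count in [12, 96]; additionally prefer no 1:1 stage (N1 ≠ N2, N3 ≠ N4)
k = 1…8: no 1:1-free in-range split of k·105 and k·16 into factor pairs; take k = 9
k = 9: N1·N3 = 945 = 15·63, N2·N4 = 144 = 12·12
achieved = 15·63/(12·12) = 105/16; |achieved − target| = 0 ≤ 21/320 ✓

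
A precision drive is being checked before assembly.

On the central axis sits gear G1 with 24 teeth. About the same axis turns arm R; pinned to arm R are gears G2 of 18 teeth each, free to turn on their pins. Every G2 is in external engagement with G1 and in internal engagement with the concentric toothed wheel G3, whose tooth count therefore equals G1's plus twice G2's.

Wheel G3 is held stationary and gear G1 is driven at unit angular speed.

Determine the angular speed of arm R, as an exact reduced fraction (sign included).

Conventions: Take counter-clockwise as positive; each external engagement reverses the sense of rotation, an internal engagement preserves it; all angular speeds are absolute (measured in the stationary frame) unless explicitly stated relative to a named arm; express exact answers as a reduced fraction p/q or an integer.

2/7

recognized (axles ride arm R): planetary set, 24/18/60 teeth
ring teeth: 24 + 2·18 = 60
24(ω_sun−ω_arm) = −60(ω_ring−ω_arm),  ω_ring = 0, ω_sun = 1
24(1−ω_arm) = −60(0−ω_arm)  ⇒  84·ω_arm = 24  ⇒  ω_arm = 2/7
exact speed ratio = 2/7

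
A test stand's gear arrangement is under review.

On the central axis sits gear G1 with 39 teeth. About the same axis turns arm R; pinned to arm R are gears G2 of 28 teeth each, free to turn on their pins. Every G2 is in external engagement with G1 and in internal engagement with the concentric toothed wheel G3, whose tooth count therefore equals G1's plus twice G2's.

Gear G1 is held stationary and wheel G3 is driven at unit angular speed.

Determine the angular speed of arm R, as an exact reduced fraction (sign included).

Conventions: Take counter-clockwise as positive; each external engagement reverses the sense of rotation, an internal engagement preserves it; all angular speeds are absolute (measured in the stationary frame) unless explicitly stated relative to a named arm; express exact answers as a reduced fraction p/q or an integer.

95/134

recognized (axles ride arm R): planetary set, 39/28/95 teeth
ring teeth: 39 + 2·28 = 95
39(ω_sun−ω_arm) = −95(ω_ring−ω_arm),  ω_sun = 0, ω_ring = 1
39(0−ω_arm) = −95(1−ω_arm)  ⇒  134·ω_arm = 95  ⇒  ω_arm = 95/134
exact speed ratio = 95/134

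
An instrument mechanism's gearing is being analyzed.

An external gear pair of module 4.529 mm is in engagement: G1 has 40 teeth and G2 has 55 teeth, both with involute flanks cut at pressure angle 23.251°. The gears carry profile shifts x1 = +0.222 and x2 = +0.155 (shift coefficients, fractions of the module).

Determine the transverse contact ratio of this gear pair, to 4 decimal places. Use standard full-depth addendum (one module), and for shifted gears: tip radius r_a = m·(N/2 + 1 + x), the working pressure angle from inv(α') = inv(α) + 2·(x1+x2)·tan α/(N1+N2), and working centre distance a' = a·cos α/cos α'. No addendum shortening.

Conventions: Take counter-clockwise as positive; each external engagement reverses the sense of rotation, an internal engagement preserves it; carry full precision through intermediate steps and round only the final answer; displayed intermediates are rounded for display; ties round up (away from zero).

class = single-mesh tooth geometry [involute pair 40T × 55T, m = 4.529]
base radii: r_b1 = 83.223484, r_b2 = 114.432290
tip radii: r_a1 = 96.114438, r_a2 = 129.778495
inv(α') = inv(23.251°) + 2·(+0.222+0.155)·tan α/(40+55) = 0.02725818  ⇒  α' = 24.25942°
a' = a·cos α / cos α' = 215.1275·cos 23.251°/cos 24.25942° = 216.800440
action lengths: √(r_a1²−r_b1²) = 48.081566, √(r_a2²−r_b2²) = 61.218533
base pitch p_b = π·m·cos α = 13.072714
CR = (48.081566 + 61.218533 − 216.800440·sin 24.25942°)/13.072714 = 1.547007
contact ratio ≈ 1.5470

1.5470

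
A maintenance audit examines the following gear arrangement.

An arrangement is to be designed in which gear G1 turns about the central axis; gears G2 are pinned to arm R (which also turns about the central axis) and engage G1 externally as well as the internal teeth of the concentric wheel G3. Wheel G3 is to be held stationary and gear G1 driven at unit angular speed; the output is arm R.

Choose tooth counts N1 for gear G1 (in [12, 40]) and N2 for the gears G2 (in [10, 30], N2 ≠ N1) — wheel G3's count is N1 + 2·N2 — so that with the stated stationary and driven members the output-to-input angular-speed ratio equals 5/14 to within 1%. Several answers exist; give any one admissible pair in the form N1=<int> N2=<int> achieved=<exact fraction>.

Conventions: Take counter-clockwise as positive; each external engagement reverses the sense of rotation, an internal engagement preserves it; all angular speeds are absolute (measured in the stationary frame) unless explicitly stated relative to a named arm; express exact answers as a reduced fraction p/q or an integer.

topology: planetary set — design target 5/14, arm = carrier (Willis)
Willis with ω_ring = 0: ω_arm/ω_sun = N1/(N1+N3); set equal to 5/14  ⇒  N3/N1 = 1/(5/14) − 1 = 9/5
N3 = N1 + 2·N2  ⇒  N2/N1 = (N3/N1 − 1)/2 = (9/5 − 1)/2 = 2/5
smallest multiple with N1 ≥ 12 and N2 ≥ 10: k = 5  ⇒  N1 = 5·5 = 25, N2 = 5·2 = 10 (N1 ≤ 40, N2 ≤ 30, N2 ≠ N1 ✓), N3 = 25 + 2·10 = 45
check: N1/(N1+N3) with N1 = 25, N3 = 45 gives 5/14; |achieved − target| = 0 ≤ 1/280 ✓

N1=25 N2=10 achieved=5/14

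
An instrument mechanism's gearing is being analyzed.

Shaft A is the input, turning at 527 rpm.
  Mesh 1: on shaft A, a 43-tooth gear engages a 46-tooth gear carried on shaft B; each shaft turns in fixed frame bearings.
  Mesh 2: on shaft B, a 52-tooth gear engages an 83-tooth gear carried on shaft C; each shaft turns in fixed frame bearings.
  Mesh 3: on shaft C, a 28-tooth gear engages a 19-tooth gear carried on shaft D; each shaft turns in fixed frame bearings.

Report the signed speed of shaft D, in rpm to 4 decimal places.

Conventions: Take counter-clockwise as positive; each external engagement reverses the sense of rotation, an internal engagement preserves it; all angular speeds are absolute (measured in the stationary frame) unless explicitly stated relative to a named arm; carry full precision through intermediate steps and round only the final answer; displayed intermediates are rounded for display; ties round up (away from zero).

-454.8319 rpm

3-mesh fixed-axis compound train (all bearings frame-fixed)
mesh 1 [43T→46T]: ω = 527.0000×43/46 = 492.6304 rpm, sense flips to −
mesh 2 [52T→83T]: ω = 492.6304×52/83 = 308.6359 rpm, sense flips to +
mesh 3 [28T→19T]: ω = 308.6359×28/19 = 454.8319 rpm, sense flips to −
signed output speed = -454.8319 rpm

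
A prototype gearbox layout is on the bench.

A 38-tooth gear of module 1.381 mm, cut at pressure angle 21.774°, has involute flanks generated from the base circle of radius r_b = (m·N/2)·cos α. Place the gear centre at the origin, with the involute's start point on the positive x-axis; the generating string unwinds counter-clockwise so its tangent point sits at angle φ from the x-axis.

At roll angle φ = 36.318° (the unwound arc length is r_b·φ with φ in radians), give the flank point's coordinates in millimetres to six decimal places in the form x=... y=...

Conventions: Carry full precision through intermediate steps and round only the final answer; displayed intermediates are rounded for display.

recognized (one wheel, involute flank): single-mesh tooth geometry, m = 1.381, N = 38
pitch radius r_p = m·N/2 = 1.381·38/2 = 26.239000
base radius r_b = r_p·cos α = 26.239000·cos 21.774° = 24.366959
roll angle φ = 36.318° = 0.63386868 rad
x = r_b·(cos φ + φ·sin φ) = 28.781310
y = r_b·(sin φ − φ·cos φ) = 1.986676

x=28.781310 y=1.986676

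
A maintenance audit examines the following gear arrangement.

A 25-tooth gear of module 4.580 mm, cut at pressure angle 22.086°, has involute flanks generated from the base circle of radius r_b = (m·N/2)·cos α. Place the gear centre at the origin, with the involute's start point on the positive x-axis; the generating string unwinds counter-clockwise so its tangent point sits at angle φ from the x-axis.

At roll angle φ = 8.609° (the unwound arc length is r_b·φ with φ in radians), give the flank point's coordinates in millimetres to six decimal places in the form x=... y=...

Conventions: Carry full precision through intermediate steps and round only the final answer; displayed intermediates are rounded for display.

x=53.644485 y=0.059850

recognized (one wheel, involute flank): single-mesh tooth geometry, m = 4.580, N = 25
pitch radius r_p = m·N/2 = 4.580·25/2 = 57.250000
base radius r_b = r_p·cos α = 57.250000·cos 22.086° = 53.049025
roll angle φ = 8.609° = 0.15025540 rad
x = r_b·(cos φ + φ·sin φ) = 53.644485
y = r_b·(sin φ − φ·cos φ) = 0.059850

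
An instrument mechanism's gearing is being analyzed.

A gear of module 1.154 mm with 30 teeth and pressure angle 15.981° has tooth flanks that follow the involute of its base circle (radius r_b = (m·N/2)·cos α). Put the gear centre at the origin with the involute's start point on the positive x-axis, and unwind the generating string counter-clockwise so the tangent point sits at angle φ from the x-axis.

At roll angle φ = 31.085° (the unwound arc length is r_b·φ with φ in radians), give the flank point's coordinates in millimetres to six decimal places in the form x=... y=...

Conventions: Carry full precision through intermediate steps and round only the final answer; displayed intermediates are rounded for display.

topology: single-mesh involute geometry — m = 1.154, N = 30
pitch radius r_p = m·N/2 = 1.154·30/2 = 17.310000
base radius r_b = r_p·cos α = 17.310000·cos 15.981° = 16.641021
roll angle φ = 31.085° = 0.54253560 rad
x = r_b·(cos φ + φ·sin φ) = 18.912826
y = r_b·(sin φ − φ·cos φ) = 0.860015

x=18.912826 y=0.860015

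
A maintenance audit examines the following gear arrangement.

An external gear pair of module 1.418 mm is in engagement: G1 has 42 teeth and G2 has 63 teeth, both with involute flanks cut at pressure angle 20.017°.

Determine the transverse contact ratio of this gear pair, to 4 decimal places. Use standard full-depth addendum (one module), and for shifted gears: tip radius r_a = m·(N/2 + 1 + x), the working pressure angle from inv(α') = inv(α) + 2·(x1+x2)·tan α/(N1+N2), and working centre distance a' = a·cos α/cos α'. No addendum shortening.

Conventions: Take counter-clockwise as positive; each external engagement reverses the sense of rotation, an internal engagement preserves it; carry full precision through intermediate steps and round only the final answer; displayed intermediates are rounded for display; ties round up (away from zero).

topology: single-mesh involute geometry — m = 1.418, 42T/63T pair
base radii: r_b1 = 27.979144, r_b2 = 41.968716
tip radii: r_a1 = 31.196000, r_a2 = 46.085000
no profile shift: α' = α, a' = a
action lengths: √(r_a1²−r_b1²) = 13.797026, √(r_a2²−r_b2²) = 19.038228
base pitch p_b = π·m·cos α = 4.185670
CR = (13.797026 + 19.038228 − 74.445000·sin 20.01700°)/4.185670 = 1.756662
contact ratio ≈ 1.7567

1.7567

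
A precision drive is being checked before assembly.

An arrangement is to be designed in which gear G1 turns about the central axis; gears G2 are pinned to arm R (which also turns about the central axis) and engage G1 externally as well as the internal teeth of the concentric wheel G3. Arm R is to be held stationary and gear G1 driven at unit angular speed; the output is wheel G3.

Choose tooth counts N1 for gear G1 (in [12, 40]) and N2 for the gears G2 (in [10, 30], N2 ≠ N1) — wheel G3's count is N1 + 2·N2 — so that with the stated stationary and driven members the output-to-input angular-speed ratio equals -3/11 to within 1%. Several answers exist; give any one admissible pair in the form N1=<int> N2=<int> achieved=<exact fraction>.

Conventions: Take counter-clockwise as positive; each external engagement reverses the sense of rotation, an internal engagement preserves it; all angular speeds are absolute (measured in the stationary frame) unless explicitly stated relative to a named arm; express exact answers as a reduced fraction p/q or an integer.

N1=12 N2=16 achieved=-3/11

planetary set to be sized for -3/11 (Willis relation)
Willis with ω_arm = 0: ω_ring/ω_sun = −N1/N3; set equal to -3/11  ⇒  N3/N1 = −1/(-3/11) = 11/3
N3 = N1 + 2·N2  ⇒  N2/N1 = (N3/N1 − 1)/2 = (11/3 − 1)/2 = 4/3
smallest multiple with N1 ≥ 12 and N2 ≥ 10: k = 4  ⇒  N1 = 4·3 = 12, N2 = 4·4 = 16 (N1 ≤ 40, N2 ≤ 30, N2 ≠ N1 ✓), N3 = 12 + 2·16 = 44
check: −N1/N3 with N1 = 12, N3 = 44 gives -3/11; |achieved − target| = 0 ≤ 3/1100 ✓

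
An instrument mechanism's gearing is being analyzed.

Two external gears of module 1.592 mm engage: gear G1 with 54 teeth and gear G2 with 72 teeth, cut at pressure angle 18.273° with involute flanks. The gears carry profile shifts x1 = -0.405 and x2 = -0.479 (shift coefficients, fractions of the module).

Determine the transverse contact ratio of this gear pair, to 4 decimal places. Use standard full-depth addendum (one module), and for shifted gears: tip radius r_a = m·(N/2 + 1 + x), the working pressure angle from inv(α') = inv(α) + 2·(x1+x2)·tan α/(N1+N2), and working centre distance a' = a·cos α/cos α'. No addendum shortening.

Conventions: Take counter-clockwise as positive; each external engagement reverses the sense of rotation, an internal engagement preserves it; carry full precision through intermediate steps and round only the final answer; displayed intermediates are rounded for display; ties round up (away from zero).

recognized (one external pair, fixed centres): single-mesh tooth geometry, m = 1.592, N1 = 54, N2 = 72
base radii: r_b1 = 40.816460, r_b2 = 54.421947
tip radii: r_a1 = 43.931240, r_a2 = 58.141432
inv(α') = inv(18.273°) + 2·(-0.405-0.479)·tan α/(54+72) = 0.00663844  ⇒  α' = 15.37978°
a' = a·cos α / cos α' = 100.2960·cos 18.273°/cos 15.37978° = 98.775655
action lengths: √(r_a1²−r_b1²) = 16.247166, √(r_a2²−r_b2²) = 20.461617
base pitch p_b = π·m·cos α = 4.749211
CR = (16.247166 + 20.461617 − 98.775655·sin 15.37978°)/4.749211 = 2.213403
contact ratio ≈ 2.2134

2.2134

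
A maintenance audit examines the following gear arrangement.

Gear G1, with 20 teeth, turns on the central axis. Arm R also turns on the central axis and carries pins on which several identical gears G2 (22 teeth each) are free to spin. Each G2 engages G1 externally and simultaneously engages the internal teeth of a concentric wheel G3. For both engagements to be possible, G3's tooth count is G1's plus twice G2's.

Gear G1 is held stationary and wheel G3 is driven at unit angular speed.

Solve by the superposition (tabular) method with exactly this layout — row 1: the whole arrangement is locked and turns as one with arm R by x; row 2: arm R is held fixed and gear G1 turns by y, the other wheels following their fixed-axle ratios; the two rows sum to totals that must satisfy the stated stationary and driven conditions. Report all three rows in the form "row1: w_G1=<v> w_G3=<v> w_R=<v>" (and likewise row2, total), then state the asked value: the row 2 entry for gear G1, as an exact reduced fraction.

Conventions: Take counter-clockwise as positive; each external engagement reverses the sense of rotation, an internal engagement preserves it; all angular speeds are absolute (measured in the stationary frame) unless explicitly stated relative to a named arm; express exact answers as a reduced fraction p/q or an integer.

row1: w_G1=16/21 w_G3=16/21 w_R=16/21
row2: w_G1=-16/21 w_G3=5/21 w_R=0
total: w_G1=0 w_G3=1 w_R=16/21
asked value: -16/21

planetary set (20T centre, 22T on arm, 64T internal) — Willis relation
superposition row 1 [locked train]: every member turns x
superposition row 2 [arm held]: sun y, ring −(20/64)·y, arm 0
boundary: total ω_sun = x + y = 0 and total ω_ring = x − (20/64)·y = 1  ⇒  y = -16/21, x = 16/21
row 2 ring = −(20/64)·(-16/21) = 5/21
totals (row 1 + row 2): sun 16/21 + (-16/21) = 0, ring 16/21 + 5/21 = 1, arm 16/21 + 0 = 16/21
asked cell (row2, sun) = -16/21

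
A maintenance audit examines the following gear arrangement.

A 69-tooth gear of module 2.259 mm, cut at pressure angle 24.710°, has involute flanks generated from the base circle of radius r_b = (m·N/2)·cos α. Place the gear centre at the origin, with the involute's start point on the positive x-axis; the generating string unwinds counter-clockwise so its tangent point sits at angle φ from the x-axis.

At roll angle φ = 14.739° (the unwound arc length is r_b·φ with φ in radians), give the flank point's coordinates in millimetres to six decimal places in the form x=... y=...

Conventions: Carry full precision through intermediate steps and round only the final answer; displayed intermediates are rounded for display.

recognized (one wheel, involute flank): single-mesh tooth geometry, m = 2.259, N = 69
pitch radius r_p = m·N/2 = 2.259·69/2 = 77.935500
base radius r_b = r_p·cos α = 77.935500·cos 24.710° = 70.799354
roll angle φ = 14.739° = 0.25724408 rad
x = r_b·(cos φ + φ·sin φ) = 73.103298
y = r_b·(sin φ − φ·cos φ) = 0.399087

x=73.103298 y=0.399087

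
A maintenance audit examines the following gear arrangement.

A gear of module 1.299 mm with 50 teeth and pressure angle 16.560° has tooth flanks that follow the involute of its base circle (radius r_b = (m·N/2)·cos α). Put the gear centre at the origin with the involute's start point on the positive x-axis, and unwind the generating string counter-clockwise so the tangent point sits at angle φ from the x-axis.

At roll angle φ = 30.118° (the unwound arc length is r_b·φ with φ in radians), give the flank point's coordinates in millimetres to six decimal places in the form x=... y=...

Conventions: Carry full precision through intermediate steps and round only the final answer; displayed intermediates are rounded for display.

x=35.136034 y=1.465859

recognized (one wheel, involute flank): single-mesh tooth geometry, m = 1.299, N = 50
pitch radius r_p = m·N/2 = 1.299·50/2 = 32.475000
base radius r_b = r_p·cos α = 32.475000·cos 16.560° = 31.127995
roll angle φ = 30.118° = 0.52565826 rad
x = r_b·(cos φ + φ·sin φ) = 35.136034
y = r_b·(sin φ − φ·cos φ) = 1.465859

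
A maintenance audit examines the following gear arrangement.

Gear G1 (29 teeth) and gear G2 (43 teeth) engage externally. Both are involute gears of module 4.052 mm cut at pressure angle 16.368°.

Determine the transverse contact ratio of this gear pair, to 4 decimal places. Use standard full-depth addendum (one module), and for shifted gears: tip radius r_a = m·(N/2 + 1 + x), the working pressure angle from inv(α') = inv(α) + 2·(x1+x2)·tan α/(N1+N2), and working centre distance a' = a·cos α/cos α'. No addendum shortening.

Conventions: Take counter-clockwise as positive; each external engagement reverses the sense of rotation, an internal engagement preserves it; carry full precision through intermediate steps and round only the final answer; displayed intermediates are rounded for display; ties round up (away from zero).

single-mesh involute tooth geometry (29T engaging 43T at module 4.052)
base radii: r_b1 = 56.372789, r_b2 = 83.587239
tip radii: r_a1 = 62.806000, r_a2 = 91.170000
no profile shift: α' = α, a' = a
action lengths: √(r_a1²−r_b1²) = 27.689389, √(r_a2²−r_b2²) = 36.402504
base pitch p_b = π·m·cos α = 12.213817
CR = (27.689389 + 36.402504 − 145.872000·sin 16.36800°)/12.213817 = 1.881831
contact ratio ≈ 1.8818

1.8818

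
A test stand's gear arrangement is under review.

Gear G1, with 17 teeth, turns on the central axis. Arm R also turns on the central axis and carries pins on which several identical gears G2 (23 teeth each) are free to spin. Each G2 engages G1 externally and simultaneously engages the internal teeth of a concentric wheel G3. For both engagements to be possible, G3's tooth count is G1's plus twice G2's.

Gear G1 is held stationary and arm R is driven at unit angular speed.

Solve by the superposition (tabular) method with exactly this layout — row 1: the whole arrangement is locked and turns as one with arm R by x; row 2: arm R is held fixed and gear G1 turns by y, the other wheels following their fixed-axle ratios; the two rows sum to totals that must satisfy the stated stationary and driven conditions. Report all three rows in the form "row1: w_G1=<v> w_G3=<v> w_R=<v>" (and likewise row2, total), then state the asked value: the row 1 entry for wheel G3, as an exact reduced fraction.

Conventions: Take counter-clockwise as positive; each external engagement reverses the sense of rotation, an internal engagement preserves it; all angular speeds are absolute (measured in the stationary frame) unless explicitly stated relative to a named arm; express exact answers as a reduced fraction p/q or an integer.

row1: w_G1=1 w_G3=1 w_R=1
row2: w_G1=-1 w_G3=17/63 w_R=0
total: w_G1=0 w_G3=80/63 w_R=1
asked value: 1

class = planetary set [G3 = 17+2·23 = 63; Willis about the carrier]
superposition row 1 [locked train]: every member turns x
row 2 — arm fixed, fixed-axis ratios: sun y, ring −(17/63)·y, arm 0
boundary: total ω_sun = x + y = 0 and total ω_arm = x = 1  ⇒  y = -1, x = 1
row 2 ring = −(17/63)·(-1) = 17/63
totals (row 1 + row 2): sun 1 + (-1) = 0, ring 1 + 17/63 = 80/63, arm 1 + 0 = 1
asked cell (row1, ring) = 1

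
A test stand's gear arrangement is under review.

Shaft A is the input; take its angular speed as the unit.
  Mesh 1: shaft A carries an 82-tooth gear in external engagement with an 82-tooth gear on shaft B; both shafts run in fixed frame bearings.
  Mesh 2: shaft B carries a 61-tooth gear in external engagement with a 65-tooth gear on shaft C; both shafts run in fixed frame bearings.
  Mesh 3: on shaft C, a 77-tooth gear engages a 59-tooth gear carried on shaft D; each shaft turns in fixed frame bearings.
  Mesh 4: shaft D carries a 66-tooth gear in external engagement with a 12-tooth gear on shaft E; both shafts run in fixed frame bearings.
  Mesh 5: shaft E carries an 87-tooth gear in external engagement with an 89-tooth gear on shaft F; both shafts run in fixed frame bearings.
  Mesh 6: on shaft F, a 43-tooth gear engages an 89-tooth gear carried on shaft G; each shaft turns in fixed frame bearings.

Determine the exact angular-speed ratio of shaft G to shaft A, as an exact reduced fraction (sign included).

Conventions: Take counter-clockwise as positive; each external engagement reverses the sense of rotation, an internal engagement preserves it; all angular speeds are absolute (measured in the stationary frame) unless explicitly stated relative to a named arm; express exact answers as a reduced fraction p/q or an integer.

class = fixed-axis compound train [6 meshes; 6 ratios multiply, 6 sense flips]
mesh 1 [82T→82T]: running ratio 1, sense −
mesh 2 [61T→65T]: running ratio 61/65, sense +
mesh 3 [77T→59T]: running ratio 4697/3835, sense −
mesh 4 [66T→12T]: running ratio 51667/7670, sense +
mesh 5 [87T→89T]: running ratio 4495029/682630, sense −
mesh 6 [43T→89T]: running ratio 193286247/60754070, sense +
ω_out/ω_in = 193286247/60754070

193286247/60754070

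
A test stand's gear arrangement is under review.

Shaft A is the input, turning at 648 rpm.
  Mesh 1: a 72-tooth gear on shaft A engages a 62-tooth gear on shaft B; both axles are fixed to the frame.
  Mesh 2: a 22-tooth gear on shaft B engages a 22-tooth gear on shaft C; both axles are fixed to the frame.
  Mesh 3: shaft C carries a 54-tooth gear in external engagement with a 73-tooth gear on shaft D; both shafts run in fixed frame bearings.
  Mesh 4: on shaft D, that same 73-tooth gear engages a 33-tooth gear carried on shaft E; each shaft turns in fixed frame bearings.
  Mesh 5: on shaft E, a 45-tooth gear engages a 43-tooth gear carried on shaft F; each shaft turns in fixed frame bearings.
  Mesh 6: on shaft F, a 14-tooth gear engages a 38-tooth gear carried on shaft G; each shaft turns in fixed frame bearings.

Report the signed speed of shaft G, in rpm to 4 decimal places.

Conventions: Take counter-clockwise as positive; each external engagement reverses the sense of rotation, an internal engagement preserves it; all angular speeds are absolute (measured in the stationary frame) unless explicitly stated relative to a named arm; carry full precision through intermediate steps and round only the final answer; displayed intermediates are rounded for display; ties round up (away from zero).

6-mesh fixed-axis compound train (all bearings frame-fixed)
mesh 1 [72T→62T]: ω = 648.0000×72/62 = 752.5161 rpm, sense flips to −
mesh 2 [22T→22T]: ω = 752.5161×22/22 = 752.5161 rpm, sense flips to +
mesh 3 [54T→73T]: ω = 752.5161×54/73 = 556.6558 rpm, sense flips to −
mesh 4 [73T→33T]: ω = 556.6558×73/33 = 1231.3900 rpm, sense flips to +
mesh 5 [45T→43T]: ω = 1231.3900×45/43 = 1288.6640 rpm, sense flips to −
mesh 6 [14T→38T]: ω = 1288.6640×14/38 = 474.7709 rpm, sense flips to +
signed output speed = +474.7709 rpm

+474.7709 rpm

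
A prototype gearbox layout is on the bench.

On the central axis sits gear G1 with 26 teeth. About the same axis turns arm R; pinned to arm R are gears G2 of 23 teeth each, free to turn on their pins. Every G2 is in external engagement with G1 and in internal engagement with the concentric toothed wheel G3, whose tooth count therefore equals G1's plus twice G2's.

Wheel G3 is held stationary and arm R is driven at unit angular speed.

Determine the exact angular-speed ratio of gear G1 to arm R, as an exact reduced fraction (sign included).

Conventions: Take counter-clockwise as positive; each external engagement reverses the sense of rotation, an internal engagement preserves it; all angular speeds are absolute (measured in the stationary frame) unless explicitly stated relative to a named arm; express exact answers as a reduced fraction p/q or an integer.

49/13

class = planetary set [G3 = 26+2·23 = 72; Willis about the carrier]
ring teeth: 26 + 2·23 = 72
26(ω_sun−ω_arm) = −72(ω_ring−ω_arm),  ω_ring = 0, ω_arm = 1
ω_sun = 1 − (72/26)(0−1) = 49/13
ω_out/ω_in = 49/13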